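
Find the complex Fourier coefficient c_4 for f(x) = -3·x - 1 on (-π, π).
Compute the real Fourier coefficients first: a_4 = 0, b_4 = 3/2.
Then c_4 = (a_4 − i·b_4)/2 = -3·i/4.

Final answer: -3·i/4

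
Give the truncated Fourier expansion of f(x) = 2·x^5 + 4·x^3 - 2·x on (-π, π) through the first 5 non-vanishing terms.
(-72·π^2 + 4·π^4 + 428)·sin(x) + (-2·π^4 - 7 + 6·π^2)·sin(2·x) + (-8·π^2/27 - 92/81 + 4·π^4/3)·sin(3·x) + (-π^4 - 3·π^2/4 + 41/32)·sin(4·x) + (-644/625 + 24·π^2/25 + 4·π^4/5)·sin(5·x)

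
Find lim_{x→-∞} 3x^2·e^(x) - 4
The product is a 0·∞ indeterminate form at x → -∞.
Rewrite the product as 3x^2 / e^(-x) (an ∞/∞ form) and apply L'Hôpital, or use the standard hierarchy e^(|x|) ≫ |x^2| as x → -∞.
The indeterminate product → 0, so the limit = -4.

Final answer: -4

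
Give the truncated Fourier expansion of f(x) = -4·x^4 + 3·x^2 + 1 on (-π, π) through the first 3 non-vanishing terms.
(-204 + 32·π^2)·cos(x) + (15 - 8·π^2)·cos(2·x) - 4·π^4/5 + 1 + π^2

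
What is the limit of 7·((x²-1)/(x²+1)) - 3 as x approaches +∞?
Evaluate the dominant behaviour as x → +∞; each term tends to a finite value or vanishes.
Limit = 4.

Final answer: 4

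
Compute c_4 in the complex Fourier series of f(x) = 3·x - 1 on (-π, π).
Compute the real Fourier coefficients first: a_4 = 0, b_4 = -3/2.
Then c_4 = (a_4 − i·b_4)/2 = 3·i/4.

Final answer: 3·i/4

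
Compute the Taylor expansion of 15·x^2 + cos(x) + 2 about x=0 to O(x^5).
x^4/24 + 29·x^2/2 + 3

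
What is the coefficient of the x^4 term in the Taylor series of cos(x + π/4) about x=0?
Expand to order 4: cos(x + π/4) = √(2)·x^4/48 + √(2)·x^3/12 - √(2)·x^2/4 - √(2)·x/2 + √(2)/2 + O(x^5).
The coefficient of x^4 is √(2)/48.

Final answer: √(2)/48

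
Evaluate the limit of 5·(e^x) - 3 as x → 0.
Direct substitution at x = 0 gives 2.

Final answer: 2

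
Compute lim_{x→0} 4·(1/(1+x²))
Direct substitution at x = 0 gives 4.

Final answer: 4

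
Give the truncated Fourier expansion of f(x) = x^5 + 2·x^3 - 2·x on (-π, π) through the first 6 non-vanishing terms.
(-36·π^2 + 2·π^4 + 212)·sin(x) + (-π^4 - 5/2 + 3·π^2)·sin(2·x) + (-4·π^2/27 - 100/81 + 2·π^4/3)·sin(3·x) + (-π^4/2 - 3·π^2/8 + 73/64)·sin(4·x) + (-572/625 + 12·π^2/25 + 2·π^4/5)·sin(5·x) + (-π^4/3 - 13·π^2/27 + 121/162)·sin(6·x)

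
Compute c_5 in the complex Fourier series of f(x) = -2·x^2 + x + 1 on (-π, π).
Compute the real Fourier coefficients first: a_5 = 8/25, b_5 = 2/5.
Then c_5 = (a_5 − i·b_5)/2 = 4/25 - i/5.

Final answer: 4/25 - i/5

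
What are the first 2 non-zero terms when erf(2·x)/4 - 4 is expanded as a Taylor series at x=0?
x/√(π) - 4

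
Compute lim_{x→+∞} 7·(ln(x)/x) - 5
Evaluate the dominant behaviour as x → +∞; each term tends to a finite value or vanishes.
Limit = -5.

Final answer: -5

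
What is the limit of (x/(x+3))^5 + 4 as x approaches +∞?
As x → +∞: x/(x+3) = 1/(1 + 3/x) → 1, and the 5th power of a limit-1 base also → 1; with the additive constant, 1 + 4 = 5.
Limit = 5.

Final answer: 5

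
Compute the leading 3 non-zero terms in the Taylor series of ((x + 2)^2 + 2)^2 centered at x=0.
28·x^2 + 48·x + 36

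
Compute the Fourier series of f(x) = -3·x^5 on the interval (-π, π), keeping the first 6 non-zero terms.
(-720 - 6·π^4 + 120·π^2)·sin(x) + (-15·π^2 + 45/2 + 3·π^4)·sin(2·x) + (-2·π^4 - 80/27 + 40·π^2/9)·sin(3·x) + (-15·π^2/8 + 45/64 + 3·π^4/2)·sin(4·x) + (-6·π^4/5 - 144/625 + 24·π^2/25)·sin(5·x) + (-5·π^2/9 + 5/54 + π^4)·sin(6·x)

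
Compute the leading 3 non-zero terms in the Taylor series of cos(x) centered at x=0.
x^4/24 - x^2/2 + 1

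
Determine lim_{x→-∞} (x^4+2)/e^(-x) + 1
The quotient is an ∞/∞ indeterminate form as x → -∞.
Compare growth rates of the dominant terms (exponentials ≫ polynomials ≫ logarithms), or apply L'Hôpital's rule; the quotient → 0.
Adding the constant: 0 + 1 = 1. Limit = 1.

Final answer: 1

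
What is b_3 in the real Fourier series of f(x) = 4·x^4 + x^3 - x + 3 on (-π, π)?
b_3 = (1/π) ∫_{-π}^{π} f(x)·sin(3x) dx.
Evaluate the integral (use parity and integration by parts as needed): b_3 = -10/9 + 2·π^2/3.

Final answer: -10/9 + 2·π^2/3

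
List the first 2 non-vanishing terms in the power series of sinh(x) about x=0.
x^3/6 + x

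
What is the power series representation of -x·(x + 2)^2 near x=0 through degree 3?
-x^3 - 4·x^2 - 4·x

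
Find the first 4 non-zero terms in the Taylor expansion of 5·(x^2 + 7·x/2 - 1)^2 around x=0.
35·x^3 + 205·x^2/4 - 35·x + 5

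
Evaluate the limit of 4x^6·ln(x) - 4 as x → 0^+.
The product is a 0·∞ indeterminate form at x → 0⁺.
Rewrite the product as 4·ln(x) / x^(-6) and apply L'Hôpital, or use the standard hierarchy x^(-6) ≫ |ln x| as x → 0⁺.
The indeterminate product → 0, so the limit = -4.

Final answer: -4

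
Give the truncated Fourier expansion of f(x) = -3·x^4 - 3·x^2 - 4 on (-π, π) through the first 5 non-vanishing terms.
(-132 + 24·π^2)·cos(x) + (6 - 6·π^2)·cos(2·x) + (-4/9 + 8·π^2/3)·cos(3·x) + (-3·π^2/2 - 3/16)·cos(4·x) - 3·π^4/5 - π^2 - 4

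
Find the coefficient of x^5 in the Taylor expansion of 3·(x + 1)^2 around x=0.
Expand to order 5: 3·(x + 1)^2 = 3·x^2 + 6·x + 3 + O(x^6).
The coefficient of x^5 is 0.

Final answer: 0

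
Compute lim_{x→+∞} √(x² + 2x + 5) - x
This is an ∞ − ∞ indeterminate form.
Multiply and divide by the conjugate √(x²+2x + 5) + x; the x² terms cancel, leaving (2x + 5)/(√(x²+2x + 5)+x) → 2/2 = 1.
Limit = 1.

Final answer: 1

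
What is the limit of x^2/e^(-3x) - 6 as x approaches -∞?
The quotient is an ∞/∞ indeterminate form as x → -∞.
Compare growth rates of the dominant terms (exponentials ≫ polynomials ≫ logarithms), or apply L'Hôpital's rule; the quotient → 0.
Adding the constant: 0 - 6 = -6. Limit = -6.

Final answer: -6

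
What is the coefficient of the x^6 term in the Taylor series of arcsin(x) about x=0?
Expand to order 6: arcsin(x) = 3·x^5/40 + x^3/6 + x + O(x^7).
The coefficient of x^6 is 0.

Final answer: 0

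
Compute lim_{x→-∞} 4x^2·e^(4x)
This is a 0·∞ indeterminate form at x → -∞.
Rewrite the product as 4x^2 / e^(-4x) (an ∞/∞ form) and apply L'Hôpital, or use the standard hierarchy e^(4|x|) ≫ |x^2| as x → -∞.
The indeterminate product → 0, so the limit = 0.

Final answer: 0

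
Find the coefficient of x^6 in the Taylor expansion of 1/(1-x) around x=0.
Expand to order 6: 1/(1-x) = x^6 + x^5 + x^4 + x^3 + x^2 + x + 1 + O(x^7).
The coefficient of x^6 is 1.

Final answer: 1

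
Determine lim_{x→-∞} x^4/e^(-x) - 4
The quotient is an ∞/∞ indeterminate form as x → -∞.
Compare growth rates of the dominant terms (exponentials ≫ polynomials ≫ logarithms), or apply L'Hôpital's rule; the quotient → 0.
Adding the constant: 0 - 4 = -4. Limit = -4.

Final answer: -4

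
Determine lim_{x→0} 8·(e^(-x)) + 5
Direct substitution at x = 0 gives 13.

Final answer: 13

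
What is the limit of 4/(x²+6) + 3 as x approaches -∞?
Evaluate the dominant behaviour as x → -∞; each term tends to a finite value or vanishes.
Limit = 3.

Final answer: 3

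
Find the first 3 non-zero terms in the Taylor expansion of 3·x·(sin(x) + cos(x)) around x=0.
-3·x^3/2 + 3·x^2 + 3·x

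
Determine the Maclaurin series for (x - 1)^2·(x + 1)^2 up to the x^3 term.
1 - 2·x^2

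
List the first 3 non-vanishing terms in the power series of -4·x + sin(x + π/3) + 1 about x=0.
-√(3)·x^2/4 - 7·x/2 + √(3)/2 + 1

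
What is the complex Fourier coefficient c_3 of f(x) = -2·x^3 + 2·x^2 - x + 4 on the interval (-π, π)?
Compute the real Fourier coefficients first: a_3 = -8/9, b_3 = 2/9 - 4·π^2/3.
Then c_3 = (a_3 − i·b_3)/2 = -4/9 - i/9 + 2·i·π^2/3.

Final answer: -4/9 - i/9 + 2·i·π^2/3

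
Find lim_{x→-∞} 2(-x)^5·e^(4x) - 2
The product is a 0·∞ indeterminate form at x → -∞.
Rewrite the product as 2(-x)^5 / e^(-4x) (an ∞/∞ form) and apply L'Hôpital, or use the standard hierarchy e^(4|x|) ≫ |(-x)^5| as x → -∞.
The indeterminate product → 0, so the limit = -2.

Final answer: -2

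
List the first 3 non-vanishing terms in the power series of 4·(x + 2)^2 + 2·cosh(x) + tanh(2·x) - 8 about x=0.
5·x^2 + 18·x + 10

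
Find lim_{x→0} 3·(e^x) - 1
Direct substitution at x = 0 gives 2.

Final answer: 2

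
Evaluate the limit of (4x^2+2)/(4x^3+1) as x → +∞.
This is an ∞/∞ indeterminate form as x → +∞.
Divide numerator and denominator by x^3 and let the lower-order terms vanish; the numerator's degree 2 is below the denominator's degree 3, so the quotient → 0.
Limit = 0.

Final answer: 0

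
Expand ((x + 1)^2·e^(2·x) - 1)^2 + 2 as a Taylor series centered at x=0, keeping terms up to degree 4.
323·x^4/3 + 56·x^3 + 16·x^2 + 2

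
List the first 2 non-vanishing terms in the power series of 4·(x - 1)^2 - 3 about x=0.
1 - 8·x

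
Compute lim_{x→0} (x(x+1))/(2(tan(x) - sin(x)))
Both numerator and denominator → 0 as x → 0; this is a 0/0 indeterminate form.
Expand each to leading order near x = 0: numerator ~ x, denominator ~ x^3.
The limit of the ratio is ∞.

Final answer: ∞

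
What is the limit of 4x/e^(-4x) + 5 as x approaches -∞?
The quotient is an ∞/∞ indeterminate form as x → -∞.
Compare growth rates of the dominant terms (exponentials ≫ polynomials ≫ logarithms), or apply L'Hôpital's rule; the quotient → 0.
Adding the constant: 0 + 5 = 5. Limit = 5.

Final answer: 5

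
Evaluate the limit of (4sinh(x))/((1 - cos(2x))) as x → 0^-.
Both numerator and denominator → 0 as x → 0^-; this is a 0/0 indeterminate form.
Expand each to leading order near x = 0: numerator ~ 4·x, denominator ~ 2·x^2.
The limit of the ratio is -∞.

Final answer: -∞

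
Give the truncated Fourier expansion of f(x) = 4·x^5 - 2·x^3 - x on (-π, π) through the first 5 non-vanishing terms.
(-164·π^2 + 8·π^4 + 982)·sin(x) + (-4·π^4 - 32 + 22·π^2)·sin(2·x) + (-196·π^2/27 + 338/81 + 8·π^4/3)·sin(3·x) + (-2·π^4 - 13/16 + 7·π^2/2)·sin(4·x) + (-52·π^2/25 + 62/625 + 8·π^4/5)·sin(5·x)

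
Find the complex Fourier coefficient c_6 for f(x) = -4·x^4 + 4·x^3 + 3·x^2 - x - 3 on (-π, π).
Compute the real Fourier coefficients first: a_6 = 13/27 - 8·π^2/9, b_6 = 5/9 - 4·π^2/3.
Then c_6 = (a_6 − i·b_6)/2 = -4·π^2/9 + 13/54 - 5·i/18 + 2·i·π^2/3.

Final answer: -4·π^2/9 + 13/54 - 5·i/18 + 2·i·π^2/3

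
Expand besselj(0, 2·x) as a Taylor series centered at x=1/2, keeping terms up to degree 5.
besselj(0, 1) - 2·besselj(1, 1)·(x - 1/2) + (-besselj(0, 1) + besselj(2, 1))·(x - 1/2)^2 + (-besselj(3, 1)/3 + besselj(1, 1))·(x - 1/2)^3 + (-besselj(2, 1)/3 + besselj(4, 1)/12 + besselj(0, 1)/4)·(x - 1/2)^4 + (-besselj(1, 1)/6 - besselj(5, 1)/60 + besselj(3, 1)/12)·(x - 1/2)^5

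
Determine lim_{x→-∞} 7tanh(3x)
Evaluate the dominant behaviour as x → -∞; each term tends to a finite value or vanishes.
Limit = -7.

Final answer: -7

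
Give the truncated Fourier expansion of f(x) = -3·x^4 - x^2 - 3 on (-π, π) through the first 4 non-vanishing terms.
(-140 + 24·π^2)·cos(x) + (8 - 6·π^2)·cos(2·x) + (-4/3 + 8·π^2/3)·cos(3·x) - 3·π^4/5 - π^2/3 - 3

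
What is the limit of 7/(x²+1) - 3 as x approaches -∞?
Evaluate the dominant behaviour as x → -∞; each term tends to a finite value or vanishes.
Limit = -3.

Final answer: -3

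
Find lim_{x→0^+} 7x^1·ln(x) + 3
The product is a 0·∞ indeterminate form at x → 0⁺.
Rewrite the product as 7·ln(x) / x^(-1) and apply L'Hôpital, or use the standard hierarchy x^(-1) ≫ |ln x| as x → 0⁺.
The indeterminate product → 0, so the limit = 3.

Final answer: 3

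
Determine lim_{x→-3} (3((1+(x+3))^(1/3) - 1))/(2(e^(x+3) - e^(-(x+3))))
Both numerator and denominator → 0 as x → -3; this is a 0/0 indeterminate form.
Expand each to leading order near x = -3: numerator ~ (x + 3), denominator ~ 4·(x + 3).
The limit of the ratio is 1/4.

Final answer: 1/4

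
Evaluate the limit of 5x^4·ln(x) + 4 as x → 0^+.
The product is a 0·∞ indeterminate form at x → 0⁺.
Rewrite the product as 5·ln(x) / x^(-4) and apply L'Hôpital, or use the standard hierarchy x^(-4) ≫ |ln x| as x → 0⁺.
The indeterminate product → 0, so the limit = 4.

Final answer: 4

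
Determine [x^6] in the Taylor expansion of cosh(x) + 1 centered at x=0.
Expand to order 6: cosh(x) + 1 = x^6/720 + x^4/24 + x^2/2 + 2 + O(x^7).
The coefficient of x^6 is 1/720.

Final answer: 1/720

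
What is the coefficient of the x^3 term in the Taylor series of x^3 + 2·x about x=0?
Expand to order 3: x^3 + 2·x = x^3 + 2·x + O(x^4).
The coefficient of x^3 is 1.

Final answer: 1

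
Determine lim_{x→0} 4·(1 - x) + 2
Direct substitution at x = 0 gives 6.

Final answer: 6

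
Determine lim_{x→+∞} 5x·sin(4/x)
As x → +∞: let u = 4/x → 0⁺; then 5·x·sin(4/x) = 5·4·sin(u)/u → 5·4·1 = 20.
Limit = 20.

Final answer: 20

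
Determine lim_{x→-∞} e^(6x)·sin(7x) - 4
Evaluate the dominant behaviour as x → -∞; each term tends to a finite value or vanishes.
Limit = -4.

Final answer: -4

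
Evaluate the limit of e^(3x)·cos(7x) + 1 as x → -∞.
Evaluate the dominant behaviour as x → -∞; each term tends to a finite value or vanishes.
Limit = 1.

Final answer: 1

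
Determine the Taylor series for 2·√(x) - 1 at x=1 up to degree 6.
1 + (x - 1) - (x - 1)^2/4 + (x - 1)^3/8 - 5·(x - 1)^4/64 + 7·(x - 1)^5/128 - 21·(x - 1)^6/512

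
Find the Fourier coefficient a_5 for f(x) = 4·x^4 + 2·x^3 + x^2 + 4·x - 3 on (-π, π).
a_5 = (1/π) ∫_{-π}^{π} f(x)·cos(5x) dx.
Evaluate the integral (use parity and integration by parts as needed): a_5 = 92/625 - 32·π^2/25.

Final answer: 92/625 - 32·π^2/25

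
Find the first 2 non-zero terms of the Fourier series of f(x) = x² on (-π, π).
-4·cos(x) + π^2/3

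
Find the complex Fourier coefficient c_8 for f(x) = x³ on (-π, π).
Compute the real Fourier coefficients first: a_8 = 0, b_8 = 3/128 - π^2/4.
Then c_8 = (a_8 − i·b_8)/2 = -3·i/256 + i·π^2/8.

Final answer: -3·i/256 + i·π^2/8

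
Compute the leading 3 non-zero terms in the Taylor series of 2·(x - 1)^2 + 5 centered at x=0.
2·x^2 - 4·x + 7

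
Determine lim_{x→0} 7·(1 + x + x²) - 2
Direct substitution at x = 0 gives 5.

Final answer: 5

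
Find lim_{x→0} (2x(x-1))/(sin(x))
Both numerator and denominator → 0 as x → 0; this is a 0/0 indeterminate form.
Expand each to leading order near x = 0: numerator ~ -2·x, denominator ~ x.
The limit of the ratio is -2.

Final answer: -2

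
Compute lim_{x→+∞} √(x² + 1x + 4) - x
This is an ∞ − ∞ indeterminate form.
Multiply and divide by the conjugate √(x²+1x + 4) + x; the x² terms cancel, leaving (1x + 4)/(√(x²+1x + 4)+x) → 1/2.
Limit = 1/2.

Final answer: 1/2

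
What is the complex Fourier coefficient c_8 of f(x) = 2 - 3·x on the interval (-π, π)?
Compute the real Fourier coefficients first: a_8 = 0, b_8 = 3/4.
Then c_8 = (a_8 − i·b_8)/2 = -3·i/8.

Final answer: -3·i/8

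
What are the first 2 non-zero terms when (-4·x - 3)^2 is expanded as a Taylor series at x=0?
24·x + 9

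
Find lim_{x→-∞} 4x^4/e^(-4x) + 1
The quotient is an ∞/∞ indeterminate form as x → -∞.
Compare growth rates of the dominant terms (exponentials ≫ polynomials ≫ logarithms), or apply L'Hôpital's rule; the quotient → 0.
Adding the constant: 0 + 1 = 1. Limit = 1.

Final answer: 1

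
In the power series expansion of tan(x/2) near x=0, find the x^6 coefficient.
Expand to order 6: tan(x/2) = x^5/240 + x^3/24 + x/2 + O(x^7).
The coefficient of x^6 is 0.

Final answer: 0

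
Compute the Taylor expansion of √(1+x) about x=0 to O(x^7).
-21·x^6/1024 + 7·x^5/256 - 5·x^4/128 + x^3/16 - x^2/8 + x/2 + 1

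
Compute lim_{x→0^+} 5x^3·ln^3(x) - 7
The product is a 0·∞ indeterminate form at x → 0⁺.
Rewrite the product as 5·ln^3(x) / x^(-3) and apply L'Hôpital, or use the standard hierarchy x^(-3) ≫ |ln x|^3 as x → 0⁺.
The indeterminate product → 0, so the limit = -7.

Final answer: -7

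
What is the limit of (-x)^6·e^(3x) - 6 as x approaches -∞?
The product is a 0·∞ indeterminate form at x → -∞.
Rewrite the product as (-x)^6 / e^(-3x) (an ∞/∞ form) and apply L'Hôpital, or use the standard hierarchy e^(3|x|) ≫ |(-x)^6| as x → -∞.
The indeterminate product → 0, so the limit = -6.

Final answer: -6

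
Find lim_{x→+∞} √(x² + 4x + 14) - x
This is an ∞ − ∞ indeterminate form.
Multiply and divide by the conjugate √(x²+4x + 14) + x; the x² terms cancel, leaving (4x + 14)/(√(x²+4x + 14)+x) → 4/2 = 2.
Limit = 2.

Final answer: 2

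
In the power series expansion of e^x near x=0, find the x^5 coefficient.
Expand to order 5: e^x = x^5/120 + x^4/24 + x^3/6 + x^2/2 + x + 1 + O(x^6).
The coefficient of x^5 is 1/120.

Final answer: 1/120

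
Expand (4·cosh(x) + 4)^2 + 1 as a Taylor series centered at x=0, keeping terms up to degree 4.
20·x^4/3 + 32·x^2 + 65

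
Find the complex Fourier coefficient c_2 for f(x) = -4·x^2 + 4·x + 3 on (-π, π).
Compute the real Fourier coefficients first: a_2 = -4, b_2 = -4.
Then c_2 = (a_2 − i·b_2)/2 = -2 + 2·i.

Final answer: -2 + 2·i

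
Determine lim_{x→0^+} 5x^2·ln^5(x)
This is a 0·∞ indeterminate form at x → 0⁺.
Rewrite the product as 5·ln^5(x) / x^(-2) and apply L'Hôpital, or use the standard hierarchy x^(-2) ≫ |ln x|^5 as x → 0⁺.
The indeterminate product → 0, so the limit = 0.

Final answer: 0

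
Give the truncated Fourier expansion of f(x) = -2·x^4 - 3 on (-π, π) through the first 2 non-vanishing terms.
(-96 + 16·π^2)·cos(x) - 2·π^4/5 - 3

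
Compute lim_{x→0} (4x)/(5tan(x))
Both numerator and denominator → 0 as x → 0; this is a 0/0 indeterminate form.
Expand each to leading order near x = 0: numerator ~ 4·x, denominator ~ 5·x.
The limit of the ratio is 4/5.

Final answer: 4/5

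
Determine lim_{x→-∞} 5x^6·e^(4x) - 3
The product is a 0·∞ indeterminate form at x → -∞.
Rewrite the product as 5x^6 / e^(-4x) (an ∞/∞ form) and apply L'Hôpital, or use the standard hierarchy e^(4|x|) ≫ |x^6| as x → -∞.
The indeterminate product → 0, so the limit = -3.

Final answer: -3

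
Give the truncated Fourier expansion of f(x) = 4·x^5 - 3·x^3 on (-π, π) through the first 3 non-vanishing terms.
(-166·π^2 + 8·π^4 + 996)·sin(x) + (-4·π^4 - 69/2 + 23·π^2)·sin(2·x) + (-214·π^2/27 + 428/81 + 8·π^4/3)·sin(3·x)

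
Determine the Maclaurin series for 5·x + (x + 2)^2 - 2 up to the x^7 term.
x^2 + 9·x + 2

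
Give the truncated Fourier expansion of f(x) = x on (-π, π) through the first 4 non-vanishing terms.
2·sin(x) - sin(2·x) + 2·sin(3·x)/3 - sin(4·x)/2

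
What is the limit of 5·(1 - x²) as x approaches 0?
Direct substitution at x = 0 gives 5.

Final answer: 5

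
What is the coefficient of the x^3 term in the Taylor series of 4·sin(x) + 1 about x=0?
Expand to order 3: 4·sin(x) + 1 = -2·x^3/3 + 4·x + 1 + O(x^4).
The coefficient of x^3 is -2/3.

Final answer: -2/3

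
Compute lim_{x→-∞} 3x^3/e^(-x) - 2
The quotient is an ∞/∞ indeterminate form as x → -∞.
Compare growth rates of the dominant terms (exponentials ≫ polynomials ≫ logarithms), or apply L'Hôpital's rule; the quotient → 0.
Adding the constant: 0 - 2 = -2. Limit = -2.

Final answer: -2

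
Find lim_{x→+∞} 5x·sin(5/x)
As x → +∞: let u = 5/x → 0⁺; then 5·x·sin(5/x) = 5·5·sin(u)/u → 5·5·1 = 25.
Limit = 25.

Final answer: 25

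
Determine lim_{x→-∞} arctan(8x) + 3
Evaluate the dominant behaviour as x → -∞; each term tends to a finite value or vanishes.
Limit = 3 - π/2.

Final answer: 3 - π/2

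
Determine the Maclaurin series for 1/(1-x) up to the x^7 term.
x^7 + x^6 + x^5 + x^4 + x^3 + x^2 + x + 1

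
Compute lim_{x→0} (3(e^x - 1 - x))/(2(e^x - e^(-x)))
Both numerator and denominator → 0 as x → 0; this is a 0/0 indeterminate form.
Expand each to leading order near x = 0: numerator ~ 3·x^2/2, denominator ~ 4·x.
The limit of the ratio is 0.

Final answer: 0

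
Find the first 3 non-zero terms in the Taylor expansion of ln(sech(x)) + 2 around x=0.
x^4/12 - x^2/2 + 2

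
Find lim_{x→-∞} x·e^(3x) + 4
The product is a 0·∞ indeterminate form at x → -∞.
Rewrite the product as x / e^(-3x) (an ∞/∞ form) and apply L'Hôpital, or use the standard hierarchy e^(3|x|) ≫ |x| as x → -∞.
The indeterminate product → 0, so the limit = 4.

Final answer: 4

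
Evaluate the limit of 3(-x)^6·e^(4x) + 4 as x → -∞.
The product is a 0·∞ indeterminate form at x → -∞.
Rewrite the product as 3(-x)^6 / e^(-4x) (an ∞/∞ form) and apply L'Hôpital, or use the standard hierarchy e^(4|x|) ≫ |(-x)^6| as x → -∞.
The indeterminate product → 0, so the limit = 4.

Final answer: 4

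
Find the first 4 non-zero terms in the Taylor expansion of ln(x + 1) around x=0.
-x^4/4 + x^3/3 - x^2/2 + x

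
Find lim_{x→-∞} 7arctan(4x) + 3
Evaluate the dominant behaviour as x → -∞; each term tends to a finite value or vanishes.
Limit = 3 - 7·π/2.

Final answer: 3 - 7·π/2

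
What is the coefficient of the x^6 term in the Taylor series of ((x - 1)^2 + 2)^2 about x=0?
Expand to order 6: ((x - 1)^2 + 2)^2 = x^4 - 4·x^3 + 10·x^2 - 12·x + 9 + O(x^7).
The coefficient of x^6 is 0.

Final answer: 0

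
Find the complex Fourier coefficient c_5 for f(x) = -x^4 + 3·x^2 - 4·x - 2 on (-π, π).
Compute the real Fourier coefficients first: a_5 = -348/625 + 8·π^2/25, b_5 = -8/5.
Then c_5 = (a_5 − i·b_5)/2 = -174/625 + 4·π^2/25 + 4·i/5.

Final answer: -174/625 + 4·π^2/25 + 4·i/5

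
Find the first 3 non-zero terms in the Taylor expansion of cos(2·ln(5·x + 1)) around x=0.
250·x^3 - 50·x^2 + 1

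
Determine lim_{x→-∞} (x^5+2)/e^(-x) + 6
The quotient is an ∞/∞ indeterminate form as x → -∞.
Compare growth rates of the dominant terms (exponentials ≫ polynomials ≫ logarithms), or apply L'Hôpital's rule; the quotient → 0.
Adding the constant: 0 + 6 = 6. Limit = 6.

Final answer: 6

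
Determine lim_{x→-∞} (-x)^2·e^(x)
This is a 0·∞ indeterminate form at x → -∞.
Rewrite the product as (-x)^2 / e^(-x) (an ∞/∞ form) and apply L'Hôpital, or use the standard hierarchy e^(|x|) ≫ |(-x)^2| as x → -∞.
The indeterminate product → 0, so the limit = 0.

Final answer: 0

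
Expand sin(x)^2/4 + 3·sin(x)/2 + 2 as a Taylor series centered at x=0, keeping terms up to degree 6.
x^6/90 + x^5/80 - x^4/12 - x^3/4 + x^2/4 + 3·x/2 + 2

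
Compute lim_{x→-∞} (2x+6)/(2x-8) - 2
Evaluate the dominant behaviour as x → -∞; each term tends to a finite value or vanishes.
Limit = -1.

Final answer: -1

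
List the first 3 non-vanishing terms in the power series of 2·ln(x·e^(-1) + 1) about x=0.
2·x^3·e^(-3)/3 - x^2·e^(-2) + 2·x·e^(-1)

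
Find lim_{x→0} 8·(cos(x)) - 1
Direct substitution at x = 0 gives 7.

Final answer: 7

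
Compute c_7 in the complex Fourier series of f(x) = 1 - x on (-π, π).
Compute the real Fourier coefficients first: a_7 = 0, b_7 = -2/7.
Then c_7 = (a_7 − i·b_7)/2 = i/7.

Final answer: i/7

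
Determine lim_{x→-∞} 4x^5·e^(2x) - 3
The product is a 0·∞ indeterminate form at x → -∞.
Rewrite the product as 4x^5 / e^(-2x) (an ∞/∞ form) and apply L'Hôpital, or use the standard hierarchy e^(2|x|) ≫ |x^5| as x → -∞.
The indeterminate product → 0, so the limit = -3.

Final answer: -3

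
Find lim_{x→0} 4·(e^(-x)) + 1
Direct substitution at x = 0 gives 5.

Final answer: 5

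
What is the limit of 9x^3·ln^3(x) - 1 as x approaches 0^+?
The product is a 0·∞ indeterminate form at x → 0⁺.
Rewrite the product as 9·ln^3(x) / x^(-3) and apply L'Hôpital, or use the standard hierarchy x^(-3) ≫ |ln x|^3 as x → 0⁺.
The indeterminate product → 0, so the limit = -1.

Final answer: -1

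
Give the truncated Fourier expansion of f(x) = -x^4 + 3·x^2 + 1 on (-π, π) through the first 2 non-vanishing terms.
(-60 + 8·π^2)·cos(x) - π^4/5 + 1 + π^2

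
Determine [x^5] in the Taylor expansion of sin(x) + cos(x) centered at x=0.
Expand to order 5: sin(x) + cos(x) = x^5/120 + x^4/24 - x^3/6 - x^2/2 + x + 1 + O(x^6).
The coefficient of x^5 is 1/120.

Final answer: 1/120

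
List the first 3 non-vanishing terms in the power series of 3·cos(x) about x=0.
x^4/8 - 3·x^2/2 + 3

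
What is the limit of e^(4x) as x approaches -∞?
Evaluate the dominant behaviour as x → -∞; each term tends to a finite value or vanishes.
Limit = 0.

Final answer: 0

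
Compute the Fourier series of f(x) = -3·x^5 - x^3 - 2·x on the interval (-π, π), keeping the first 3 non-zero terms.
(-712 - 6·π^4 + 118·π^2)·sin(x) + (-14·π^2 + 23 + 3·π^4)·sin(2·x) + (-2·π^4 - 104/27 + 34·π^2/9)·sin(3·x)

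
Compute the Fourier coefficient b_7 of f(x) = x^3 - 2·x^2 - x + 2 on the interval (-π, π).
b_7 = (1/π) ∫_{-π}^{π} f(x)·sin(7x) dx.
Evaluate the integral (use parity and integration by parts as needed): b_7 = -110/343 + 2·π^2/7.

Final answer: -110/343 + 2·π^2/7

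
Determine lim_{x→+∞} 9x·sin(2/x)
As x → +∞: let u = 2/x → 0⁺; then 9·x·sin(2/x) = 9·2·sin(u)/u → 9·2·1 = 18.
Limit = 18.

Final answer: 18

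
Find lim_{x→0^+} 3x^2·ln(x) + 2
The product is a 0·∞ indeterminate form at x → 0⁺.
Rewrite the product as 3·ln(x) / x^(-2) and apply L'Hôpital, or use the standard hierarchy x^(-2) ≫ |ln x| as x → 0⁺.
The indeterminate product → 0, so the limit = 2.

Final answer: 2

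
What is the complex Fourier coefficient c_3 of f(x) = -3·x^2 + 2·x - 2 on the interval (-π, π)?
Compute the real Fourier coefficients first: a_3 = 4/3, b_3 = 4/3.
Then c_3 = (a_3 − i·b_3)/2 = 2/3 - 2·i/3.

Final answer: 2/3 - 2·i/3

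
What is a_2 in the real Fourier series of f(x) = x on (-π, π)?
a_2 = (1/π) ∫_{-π}^{π} f(x)·cos(2x) dx.
Evaluate the integral (use parity and integration by parts as needed): a_2 = 0.

Final answer: 0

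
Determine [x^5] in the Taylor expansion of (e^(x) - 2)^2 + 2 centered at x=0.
Expand to order 5: (e^(x) - 2)^2 + 2 = 7·x^5/30 + x^4/2 + 2·x^3/3 - 2·x + 3 + O(x^6).
The coefficient of x^5 is 7/30.

Final answer: 7/30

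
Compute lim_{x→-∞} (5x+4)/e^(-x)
This is an ∞/∞ indeterminate form as x → -∞.
Compare growth rates of the dominant terms (exponentials ≫ polynomials ≫ logarithms), or apply L'Hôpital's rule; the quotient → 0.
Limit = 0.

Final answer: 0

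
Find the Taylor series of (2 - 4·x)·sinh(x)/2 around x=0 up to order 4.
-x^4/3 + x^3/6 - 2·x^2 + x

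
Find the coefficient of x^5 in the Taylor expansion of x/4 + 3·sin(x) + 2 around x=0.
Expand to order 5: x/4 + 3·sin(x) + 2 = x^5/40 - x^3/2 + 13·x/4 + 2 + O(x^6).
The coefficient of x^5 is 1/40.

Final answer: 1/40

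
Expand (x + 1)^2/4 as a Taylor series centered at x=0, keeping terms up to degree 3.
x^2/4 + x/2 + 1/4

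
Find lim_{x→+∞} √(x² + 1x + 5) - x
This is an ∞ − ∞ indeterminate form.
Multiply and divide by the conjugate √(x²+1x + 5) + x; the x² terms cancel, leaving (1x + 5)/(√(x²+1x + 5)+x) → 1/2.
Limit = 1/2.

Final answer: 1/2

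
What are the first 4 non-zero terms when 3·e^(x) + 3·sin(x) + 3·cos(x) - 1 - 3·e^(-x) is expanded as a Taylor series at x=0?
x^3/2 - 3·x^2/2 + 9·x + 2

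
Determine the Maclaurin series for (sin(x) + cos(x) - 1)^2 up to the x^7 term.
-x^7/40 + x^6/360 + x^5/4 - x^4/12 - x^3 + x^2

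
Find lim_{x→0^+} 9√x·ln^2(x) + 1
The product is a 0·∞ indeterminate form at x → 0⁺.
Rewrite the product as 9·ln^2(x) / x^(-1/2) and apply L'Hôpital, or use the standard hierarchy x^(-1/2) ≫ |ln x|^2 as x → 0⁺.
The indeterminate product → 0, so the limit = 1.

Final answer: 1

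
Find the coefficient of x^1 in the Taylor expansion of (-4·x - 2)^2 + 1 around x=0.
Expand to order 1: (-4·x - 2)^2 + 1 = 16·x + 5 + O(x^2).
The coefficient of x^1 is 16.

Final answer: 16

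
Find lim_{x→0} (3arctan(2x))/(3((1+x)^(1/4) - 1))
Both numerator and denominator → 0 as x → 0; this is a 0/0 indeterminate form.
Expand each to leading order near x = 0: numerator ~ 6·x, denominator ~ 3·x/4.
The limit of the ratio is 8.

Final answer: 8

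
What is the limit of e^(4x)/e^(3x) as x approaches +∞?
This is an ∞/∞ indeterminate form as x → +∞.
Rewrite e^(4x)/e^(3x) = e^((4−3)x) = e^(x); the exponent coefficient is 1 > 0 so e^(x) → ∞.
Limit = ∞.

Final answer: ∞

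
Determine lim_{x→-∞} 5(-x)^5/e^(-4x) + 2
The quotient is an ∞/∞ indeterminate form as x → -∞.
Compare growth rates of the dominant terms (exponentials ≫ polynomials ≫ logarithms), or apply L'Hôpital's rule; the quotient → 0.
Adding the constant: 0 + 2 = 2. Limit = 2.

Final answer: 2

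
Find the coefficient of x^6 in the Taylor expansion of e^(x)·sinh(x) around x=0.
Expand to order 6: e^(x)·sinh(x) = 2·x^6/45 + 2·x^5/15 + x^4/3 + 2·x^3/3 + x^2 + x + O(x^7).
The coefficient of x^6 is 2/45.

Final answer: 2/45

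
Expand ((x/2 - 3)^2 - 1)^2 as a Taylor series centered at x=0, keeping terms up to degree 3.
-3·x^3/2 + 13·x^2 - 48·x + 64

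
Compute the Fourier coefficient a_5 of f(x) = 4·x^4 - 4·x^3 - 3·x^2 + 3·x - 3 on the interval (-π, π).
a_5 = (1/π) ∫_{-π}^{π} f(x)·cos(5x) dx.
Evaluate the integral (use parity and integration by parts as needed): a_5 = 492/625 - 32·π^2/25.

Final answer: 492/625 - 32·π^2/25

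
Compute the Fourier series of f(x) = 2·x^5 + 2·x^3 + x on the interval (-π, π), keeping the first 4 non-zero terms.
(-76·π^2 + 4·π^4 + 458)·sin(x) + (-2·π^4 - 13 + 8·π^2)·sin(2·x) + (-44·π^2/27 + 142/81 + 4·π^4/3)·sin(3·x) + (-π^4 - 19/32 + π^2/4)·sin(4·x)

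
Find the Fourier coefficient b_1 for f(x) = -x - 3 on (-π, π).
b_1 = (1/π) ∫_{-π}^{π} f(x)·sin(1x) dx.
Evaluate the integral (use parity and integration by parts as needed): b_1 = -2.

Final answer: -2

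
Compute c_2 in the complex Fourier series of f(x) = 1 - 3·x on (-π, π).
Compute the real Fourier coefficients first: a_2 = 0, b_2 = 3.
Then c_2 = (a_2 − i·b_2)/2 = -3·i/2.

Final answer: -3·i/2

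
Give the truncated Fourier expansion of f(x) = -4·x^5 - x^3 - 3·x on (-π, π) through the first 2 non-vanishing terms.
(-954 - 8·π^4 + 158·π^2)·sin(x) + (-19·π^2 + 63/2 + 4·π^4)·sin(2·x)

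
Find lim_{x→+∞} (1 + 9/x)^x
As x → +∞: this is the defining limit (1 + 9/x)^x → e^9.
Limit = e^(9).

Final answer: e^(9)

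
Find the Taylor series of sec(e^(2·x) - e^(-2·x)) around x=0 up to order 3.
8·x^2 + 1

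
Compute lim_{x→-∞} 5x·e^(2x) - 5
The product is a 0·∞ indeterminate form at x → -∞.
Rewrite the product as 5x / e^(-2x) (an ∞/∞ form) and apply L'Hôpital, or use the standard hierarchy e^(2|x|) ≫ |x| as x → -∞.
The indeterminate product → 0, so the limit = -5.

Final answer: -5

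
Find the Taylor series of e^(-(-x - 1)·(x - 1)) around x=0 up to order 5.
x^4·e^(-1)/2 + x^2·e^(-1) + e^(-1)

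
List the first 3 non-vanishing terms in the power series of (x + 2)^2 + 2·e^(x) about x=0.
2·x^2 + 6·x + 6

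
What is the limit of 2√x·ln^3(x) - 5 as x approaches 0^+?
The product is a 0·∞ indeterminate form at x → 0⁺.
Rewrite the product as 2·ln^3(x) / x^(-1/2) and apply L'Hôpital, or use the standard hierarchy x^(-1/2) ≫ |ln x|^3 as x → 0⁺.
The indeterminate product → 0, so the limit = -5.

Final answer: -5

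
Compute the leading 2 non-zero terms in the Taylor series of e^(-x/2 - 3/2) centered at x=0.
-x·e^(-3/2)/2 + e^(-3/2)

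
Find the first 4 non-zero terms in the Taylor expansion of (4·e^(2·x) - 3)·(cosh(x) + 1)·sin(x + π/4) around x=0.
137·√(2)·x^3/12 + 63·√(2)·x^2/4 + 9·√(2)·x + √(2)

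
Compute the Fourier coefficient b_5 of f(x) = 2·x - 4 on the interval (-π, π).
b_5 = (1/π) ∫_{-π}^{π} f(x)·sin(5x) dx.
Evaluate the integral (use parity and integration by parts as needed): b_5 = 4/5.

Final answer: 4/5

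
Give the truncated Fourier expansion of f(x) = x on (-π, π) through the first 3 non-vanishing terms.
2·sin(x) - sin(2·x) + 2·sin(3·x)/3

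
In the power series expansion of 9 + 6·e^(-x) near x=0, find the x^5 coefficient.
Expand to order 5: 9 + 6·e^(-x) = -x^5/20 + x^4/4 - x^3 + 3·x^2 - 6·x + 15 + O(x^6).
The coefficient of x^5 is -1/20.

Final answer: -1/20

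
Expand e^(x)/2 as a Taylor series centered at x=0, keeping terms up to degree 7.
x^7/10080 + x^6/1440 + x^5/240 + x^4/48 + x^3/12 + x^2/4 + x/2 + 1/2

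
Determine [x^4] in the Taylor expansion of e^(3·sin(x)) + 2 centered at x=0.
Expand to order 4: e^(3·sin(x)) + 2 = 15·x^4/8 + 4·x^3 + 9·x^2/2 + 3·x + 3 + O(x^5).
The coefficient of x^4 is 15/8.

Final answer: 15/8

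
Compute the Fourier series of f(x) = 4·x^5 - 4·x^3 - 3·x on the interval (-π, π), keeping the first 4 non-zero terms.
(-168·π^2 + 8·π^4 + 1002)·sin(x) + (-4·π^4 - 33 + 24·π^2)·sin(2·x) + (-232·π^2/27 + 302/81 + 8·π^4/3)·sin(3·x) + (-2·π^4 - 3/16 + 9·π^2/2)·sin(4·x)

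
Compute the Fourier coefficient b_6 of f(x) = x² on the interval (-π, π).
b_6 = (1/π) ∫_{-π}^{π} f(x)·sin(6x) dx.
Evaluate the integral (use parity and integration by parts as needed): b_6 = 0.

Final answer: 0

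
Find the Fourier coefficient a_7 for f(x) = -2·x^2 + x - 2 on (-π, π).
a_7 = (1/π) ∫_{-π}^{π} f(x)·cos(7x) dx.
Evaluate the integral (use parity and integration by parts as needed): a_7 = 8/49.

Final answer: 8/49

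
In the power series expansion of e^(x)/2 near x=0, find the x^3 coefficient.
Expand to order 3: e^(x)/2 = x^3/12 + x^2/4 + x/2 + 1/2 + O(x^4).
The coefficient of x^3 is 1/12.

Final answer: 1/12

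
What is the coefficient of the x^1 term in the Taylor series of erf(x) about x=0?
Expand to order 1: erf(x) = 2·x/√(π) + O(x^2).
The coefficient of x^1 is 2/√(π).

Final answer: 2/√(π)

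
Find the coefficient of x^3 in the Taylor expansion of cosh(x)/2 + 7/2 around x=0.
Expand to order 3: cosh(x)/2 + 7/2 = x^2/4 + 4 + O(x^4).
The coefficient of x^3 is 0.

Final answer: 0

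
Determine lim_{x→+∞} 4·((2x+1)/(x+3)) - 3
Evaluate the dominant behaviour as x → +∞; each term tends to a finite value or vanishes.
Limit = 5.

Final answer: 5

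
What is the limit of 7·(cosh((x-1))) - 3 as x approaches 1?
Direct substitution at x = 1 gives 4.

Final answer: 4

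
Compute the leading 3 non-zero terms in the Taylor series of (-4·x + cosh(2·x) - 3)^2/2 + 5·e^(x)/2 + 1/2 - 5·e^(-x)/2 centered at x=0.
4·x^2 + 13·x + 5/2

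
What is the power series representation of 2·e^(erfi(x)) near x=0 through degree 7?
x^7·(16/(315·π^(7/2)) + 8/(9·π^(5/2)) + 2/(21·√(π)) + 76/(45·π^(3/2))) + x^6·(8/(45·π^3) + 16/(9·π^2) + 56/(45·π)) + x^5·(8/(15·π^(5/2)) + 2/(5·√(π)) + 8/(3·π^(3/2))) + x^4·(4/(3·π^2) + 8/(3·π)) + x^3·(8/(3·π^(3/2)) + 4/(3·√(π))) + 4·x^2/π + 4·x/√(π) + 2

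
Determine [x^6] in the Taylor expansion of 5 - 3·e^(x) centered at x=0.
Expand to order 6: 5 - 3·e^(x) = -x^6/240 - x^5/40 - x^4/8 - x^3/2 - 3·x^2/2 - 3·x + 2 + O(x^7).
The coefficient of x^6 is -1/240.

Final answer: -1/240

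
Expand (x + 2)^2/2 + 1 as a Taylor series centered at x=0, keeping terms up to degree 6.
x^2/2 + 2·x + 3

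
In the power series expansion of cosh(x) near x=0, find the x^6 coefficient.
Expand to order 6: cosh(x) = x^6/720 + x^4/24 + x^2/2 + 1 + O(x^7).
The coefficient of x^6 is 1/720.

Final answer: 1/720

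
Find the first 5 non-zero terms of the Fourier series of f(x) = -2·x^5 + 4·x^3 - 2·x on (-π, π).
(-532 - 4·π^4 + 88·π^2)·sin(x) + (-14·π^2 + 23 + 2·π^4)·sin(2·x) + (-4·π^4/3 - 412/81 + 152·π^2/27)·sin(3·x) + (-13·π^2/4 + 71/32 + π^4)·sin(4·x) + (-4·π^4/5 - 836/625 + 56·π^2/25)·sin(5·x)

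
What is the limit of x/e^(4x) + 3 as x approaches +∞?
The quotient is an ∞/∞ indeterminate form as x → +∞.
The exponential denominator e^(4x) dominates the polynomial numerator (e^x ≫ x as x → ∞), so the quotient → 0.
Adding the constant: 0 + 3 = 3. Limit = 3.

Final answer: 3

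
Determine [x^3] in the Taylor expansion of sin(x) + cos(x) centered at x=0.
Expand to order 3: sin(x) + cos(x) = -x^3/6 - x^2/2 + x + 1 + O(x^4).
The coefficient of x^3 is -1/6.

Final answer: -1/6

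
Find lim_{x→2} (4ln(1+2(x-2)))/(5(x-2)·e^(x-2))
Both numerator and denominator → 0 as x → 2; this is a 0/0 indeterminate form.
Expand each to leading order near x = 2: numerator ~ 8·(x - 2), denominator ~ 5·(x - 2).
The limit of the ratio is 8/5.

Final answer: 8/5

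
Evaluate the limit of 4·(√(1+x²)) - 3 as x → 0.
Direct substitution at x = 0 gives 1.

Final answer: 1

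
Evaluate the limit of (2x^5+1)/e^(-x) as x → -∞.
This is an ∞/∞ indeterminate form as x → -∞.
Compare growth rates of the dominant terms (exponentials ≫ polynomials ≫ logarithms), or apply L'Hôpital's rule; the quotient → 0.
Limit = 0.

Final answer: 0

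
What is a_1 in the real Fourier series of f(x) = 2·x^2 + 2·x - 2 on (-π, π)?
a_1 = (1/π) ∫_{-π}^{π} f(x)·cos(1x) dx.
Evaluate the integral (use parity and integration by parts as needed): a_1 = -8.

Final answer: -8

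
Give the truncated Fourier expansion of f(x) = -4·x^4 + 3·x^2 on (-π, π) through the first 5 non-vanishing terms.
(-204 + 32·π^2)·cos(x) + (15 - 8·π^2)·cos(2·x) + (-100/27 + 32·π^2/9)·cos(3·x) + (3/2 - 2·π^2)·cos(4·x) - 4·π^4/5 + π^2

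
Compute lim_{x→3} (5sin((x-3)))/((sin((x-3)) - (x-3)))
Both numerator and denominator → 0 as x → 3; this is a 0/0 indeterminate form.
Expand each to leading order near x = 3: numerator ~ 5·(x - 3), denominator ~ -(x - 3)^3/6.
The limit of the ratio is -∞.

Final answer: -∞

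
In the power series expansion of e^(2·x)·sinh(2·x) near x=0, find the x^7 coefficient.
Expand to order 7: e^(2·x)·sinh(2·x) = 512·x^7/315 + 128·x^6/45 + 64·x^5/15 + 16·x^4/3 + 16·x^3/3 + 4·x^2 + 2·x + O(x^8).
The coefficient of x^7 is 512/315.

Final answer: 512/315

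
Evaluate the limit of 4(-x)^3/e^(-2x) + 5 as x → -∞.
The quotient is an ∞/∞ indeterminate form as x → -∞.
Compare growth rates of the dominant terms (exponentials ≫ polynomials ≫ logarithms), or apply L'Hôpital's rule; the quotient → 0.
Adding the constant: 0 + 5 = 5. Limit = 5.

Final answer: 5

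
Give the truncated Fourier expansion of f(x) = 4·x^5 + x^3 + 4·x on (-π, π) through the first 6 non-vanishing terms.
(-158·π^2 + 8·π^4 + 956)·sin(x) + (-4·π^4 - 65/2 + 19·π^2)·sin(2·x) + (-142·π^2/27 + 500/81 + 8·π^4/3)·sin(3·x) + (-2·π^4 - 11/4 + 2·π^2)·sin(4·x) + (-22·π^2/25 + 1132/625 + 8·π^4/5)·sin(5·x) + (-4·π^4/3 - 227/162 + 11·π^2/27)·sin(6·x)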